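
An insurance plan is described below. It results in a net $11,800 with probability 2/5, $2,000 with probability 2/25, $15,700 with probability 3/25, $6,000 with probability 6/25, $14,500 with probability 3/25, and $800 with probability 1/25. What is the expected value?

EV = 2/5 × 11800 + 2/25 × 2000 + 3/25 × 15700 + 6/25 × 6000 + 3/25 × 14500 + 1/25 × 800 = 4720 + 160 + 1884 + 1440 + 1740 + 32 = 9976

$9,976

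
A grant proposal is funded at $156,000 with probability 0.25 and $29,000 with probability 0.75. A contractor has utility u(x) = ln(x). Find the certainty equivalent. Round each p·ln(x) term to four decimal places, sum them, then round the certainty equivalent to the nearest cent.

$44,165.53

E[u] = 0.25·ln(156000) + 0.75·ln(29000) = 2.9894 + 7.7063 = 10.6957
CE = e^10.6957 ≈ 44165.53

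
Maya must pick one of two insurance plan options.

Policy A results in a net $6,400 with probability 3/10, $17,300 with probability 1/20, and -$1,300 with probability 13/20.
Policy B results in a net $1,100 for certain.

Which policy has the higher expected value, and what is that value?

Policy A ($1,940)

Policy A = 3/10 × 6400 + 1/20 × 17300 + 13/20 × (-1300) = 1920 + 865 − 845 = 1940
Policy B: 1100 (certain)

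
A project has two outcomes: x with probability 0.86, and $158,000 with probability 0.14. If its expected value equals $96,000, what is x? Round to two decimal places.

x = $85,906.98

0.86·x + 0.14·158000 = 96000
0.86·x = 96000 − 22120 = 73880
x = 73880 / 0.86 = 85906.9767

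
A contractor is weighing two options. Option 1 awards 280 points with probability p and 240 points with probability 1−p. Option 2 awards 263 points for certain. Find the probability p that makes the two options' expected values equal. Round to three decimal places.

p = 0.575

p·280 + (1−p)·240 = 263
40p + 240 = 263
p = (263 − 240) / 40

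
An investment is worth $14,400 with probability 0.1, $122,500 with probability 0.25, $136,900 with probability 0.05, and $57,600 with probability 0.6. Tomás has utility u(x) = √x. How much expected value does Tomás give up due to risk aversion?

E[u] = 0.1·√14400 + 0.25·√122500 + 0.05·√136900 + 0.6·√57600 = 0.1·120 + 0.25·350 + 0.05·370 + 0.6·240 = 262
CE = (262)² = 68644
Risk premium = EV − CE = 73470 − 68644 = 4826

$4,826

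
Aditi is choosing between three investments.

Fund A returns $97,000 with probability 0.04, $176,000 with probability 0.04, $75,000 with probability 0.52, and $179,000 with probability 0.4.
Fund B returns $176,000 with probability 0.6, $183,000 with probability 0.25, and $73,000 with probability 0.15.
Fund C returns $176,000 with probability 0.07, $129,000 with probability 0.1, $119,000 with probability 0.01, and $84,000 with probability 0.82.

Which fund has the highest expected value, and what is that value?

Fund B ($162,300)

Fund A = 0.04 × 97000 + 0.04 × 176000 + 0.52 × 75000 + 0.4 × 179000 = 3880 + 7040 + 39000 + 71600 = 121520
Fund B = 0.6 × 176000 + 0.25 × 183000 + 0.15 × 73000 = 105600 + 45750 + 10950 = 162300
Fund C = 0.07 × 176000 + 0.1 × 129000 + 0.01 × 119000 + 0.82 × 84000 = 12320 + 12900 + 1190 + 68880 = 95290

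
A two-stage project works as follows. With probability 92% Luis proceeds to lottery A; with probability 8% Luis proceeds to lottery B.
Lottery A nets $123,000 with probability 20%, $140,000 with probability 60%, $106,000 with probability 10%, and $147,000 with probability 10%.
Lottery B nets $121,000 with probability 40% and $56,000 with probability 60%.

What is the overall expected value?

$129,748

EV(A) = 0.2 × 123000 + 0.6 × 140000 + 0.1 × 106000 + 0.1 × 147000 = 24600 + 84000 + 10600 + 14700 = 133900
EV(B) = 0.4 × 121000 + 0.6 × 56000 = 48400 + 33600 = 82000
Overall = 0.92 × 133900 + 0.08 × 82000 = 123188 + 6560 = 129748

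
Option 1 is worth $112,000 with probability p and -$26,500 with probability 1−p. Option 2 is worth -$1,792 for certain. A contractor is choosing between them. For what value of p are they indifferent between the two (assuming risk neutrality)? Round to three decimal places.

p = 0.178

p·112000 + (1−p)·(-26500) = -1792
138500p − 26500 = -1792
p = (-1792 + 26500) / 138500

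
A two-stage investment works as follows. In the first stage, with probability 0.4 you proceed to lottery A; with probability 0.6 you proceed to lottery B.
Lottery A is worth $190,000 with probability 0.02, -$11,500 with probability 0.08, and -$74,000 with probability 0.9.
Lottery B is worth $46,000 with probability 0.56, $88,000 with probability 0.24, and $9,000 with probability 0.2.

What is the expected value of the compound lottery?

$3,720

EV(A) = 0.02 × 190000 + 0.08 × (-11500) + 0.9 × (-74000) = 3800 − 920 − 66600 = -63720
EV(B) = 0.56 × 46000 + 0.24 × 88000 + 0.2 × 9000 = 25760 + 21120 + 1800 = 48680
Overall = 0.4 × (-63720) + 0.6 × 48680 = -25488 + 29208 = 3720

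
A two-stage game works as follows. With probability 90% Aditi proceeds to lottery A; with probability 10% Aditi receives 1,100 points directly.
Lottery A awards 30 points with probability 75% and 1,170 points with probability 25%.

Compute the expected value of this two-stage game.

393.5 points

EV(A) = 0.75 × 30 + 0.25 × 1170 = 22.5 + 292.5 = 315
Branch B: 1100 (certain)
Overall = 0.9 × 315 + 0.1 × 1100 = 283.5 + 110 = 393.5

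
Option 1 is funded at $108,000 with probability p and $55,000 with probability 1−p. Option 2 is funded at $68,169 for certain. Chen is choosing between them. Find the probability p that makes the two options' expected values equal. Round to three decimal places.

p·108000 + (1−p)·55000 = 68169
53000p + 55000 = 68169
p = (68169 − 55000) / 53000

p = 0.248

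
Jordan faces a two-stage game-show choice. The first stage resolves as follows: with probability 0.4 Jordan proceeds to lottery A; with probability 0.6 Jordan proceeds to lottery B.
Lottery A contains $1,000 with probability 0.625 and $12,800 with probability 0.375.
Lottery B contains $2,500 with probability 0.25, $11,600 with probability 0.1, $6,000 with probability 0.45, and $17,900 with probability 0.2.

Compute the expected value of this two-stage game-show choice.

$7,009

EV(A) = 0.625 × 1000 + 0.375 × 12800 = 625 + 4800 = 5425
EV(B) = 0.25 × 2500 + 0.1 × 11600 + 0.45 × 6000 + 0.2 × 17900 = 625 + 1160 + 2700 + 3580 = 8065
Overall = 0.4 × 5425 + 0.6 × 8065 = 2170 + 4839 = 7009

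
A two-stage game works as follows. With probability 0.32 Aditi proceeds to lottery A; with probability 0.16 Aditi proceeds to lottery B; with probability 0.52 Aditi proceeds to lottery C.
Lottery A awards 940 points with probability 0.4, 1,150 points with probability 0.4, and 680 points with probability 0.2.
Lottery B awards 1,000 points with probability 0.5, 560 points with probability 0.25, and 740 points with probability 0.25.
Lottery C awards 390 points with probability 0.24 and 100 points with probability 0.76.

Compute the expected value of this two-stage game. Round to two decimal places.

EV(A) = 0.4 × 940 + 0.4 × 1150 + 0.2 × 680 = 376 + 460 + 136 = 972
EV(B) = 0.5 × 1000 + 0.25 × 560 + 0.25 × 740 = 500 + 140 + 185 = 825
EV(C) = 0.24 × 390 + 0.76 × 100 = 93.6 + 76 = 169.6
Overall = 0.32 × 972 + 0.16 × 825 + 0.52 × 169.6 = 311.04 + 132 + 88.192 = 531.232

531.23 points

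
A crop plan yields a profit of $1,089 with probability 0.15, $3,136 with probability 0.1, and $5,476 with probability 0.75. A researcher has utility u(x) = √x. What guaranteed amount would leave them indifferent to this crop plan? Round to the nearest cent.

$4,362.60

E[u] = 0.15·√1089 + 0.1·√3136 + 0.75·√5476 = 0.15·33 + 0.1·56 + 0.75·74 = 66.05
CE = (66.05)² = 4362.6025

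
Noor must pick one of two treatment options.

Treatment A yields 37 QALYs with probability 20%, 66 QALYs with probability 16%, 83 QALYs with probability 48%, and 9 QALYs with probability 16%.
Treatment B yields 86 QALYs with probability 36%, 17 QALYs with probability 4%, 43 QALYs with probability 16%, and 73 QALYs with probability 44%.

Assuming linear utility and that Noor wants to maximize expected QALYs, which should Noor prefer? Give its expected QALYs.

Treatment A = 0.2 × 37 + 0.16 × 66 + 0.48 × 83 + 0.16 × 9 = 7.4 + 10.56 + 39.84 + 1.44 = 59.24
Treatment B = 0.36 × 86 + 0.04 × 17 + 0.16 × 43 + 0.44 × 73 = 30.96 + 0.68 + 6.88 + 32.12 = 70.64

Treatment B (70.64 QALYs)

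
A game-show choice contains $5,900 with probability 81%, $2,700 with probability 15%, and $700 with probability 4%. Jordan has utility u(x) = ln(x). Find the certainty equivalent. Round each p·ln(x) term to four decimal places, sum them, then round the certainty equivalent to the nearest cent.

E[u] = 0.81·ln(5900) + 0.15·ln(2700) + 0.04·ln(700) = 7.0330 + 1.1852 + 0.2620 = 8.4802
CE = e^8.4802 ≈ 4818.41

$4,818.41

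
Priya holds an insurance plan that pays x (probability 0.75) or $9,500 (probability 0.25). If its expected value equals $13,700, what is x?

0.75·x + 0.25·9500 = 13700
0.75·x = 13700 − 2375 = 11325
x = 11325 / 0.75 = 15100

x = $15,100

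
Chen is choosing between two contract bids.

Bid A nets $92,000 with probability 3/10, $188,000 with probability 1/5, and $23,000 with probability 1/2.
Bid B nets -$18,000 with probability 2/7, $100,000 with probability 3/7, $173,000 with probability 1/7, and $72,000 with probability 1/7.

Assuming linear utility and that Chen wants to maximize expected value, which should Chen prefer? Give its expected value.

Bid A ($76,700)

Bid A = 3/10 × 92000 + 1/5 × 188000 + 1/2 × 23000 = 27600 + 37600 + 11500 = 76700
Bid B = 2/7 × (-18000) + 3/7 × 100000 + 1/7 × 173000 + 1/7 × 72000 = -5142.8571 + 42857.1429 + 24714.2857 + 10285.7143 = 72714.2857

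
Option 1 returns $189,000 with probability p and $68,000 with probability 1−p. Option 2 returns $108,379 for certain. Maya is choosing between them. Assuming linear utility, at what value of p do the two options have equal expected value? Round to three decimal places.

p·189000 + (1−p)·68000 = 108379
121000p + 68000 = 108379
p = (108379 − 68000) / 121000

p = 0.334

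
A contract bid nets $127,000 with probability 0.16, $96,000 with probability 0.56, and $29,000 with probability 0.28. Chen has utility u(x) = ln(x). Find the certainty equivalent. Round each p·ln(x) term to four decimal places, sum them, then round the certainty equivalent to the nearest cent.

E[u] = 0.16·ln(127000) + 0.56·ln(96000) + 0.28·ln(29000) = 1.8803 + 6.4244 + 2.8770 = 11.1817
CE = e^11.1817 ≈ 71804.33

$71,804.33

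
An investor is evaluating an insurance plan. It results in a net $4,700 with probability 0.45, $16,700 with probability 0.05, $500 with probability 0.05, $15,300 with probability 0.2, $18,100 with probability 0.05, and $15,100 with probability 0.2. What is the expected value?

$9,960

EV = 0.45 × 4700 + 0.05 × 16700 + 0.05 × 500 + 0.2 × 15300 + 0.05 × 18100 + 0.2 × 15100 = 2115 + 835 + 25 + 3060 + 905 + 3020 = 9960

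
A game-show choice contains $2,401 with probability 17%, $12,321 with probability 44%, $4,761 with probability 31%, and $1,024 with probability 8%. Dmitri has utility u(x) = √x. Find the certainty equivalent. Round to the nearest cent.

$6,580.45

E[u] = 0.17·√2401 + 0.44·√12321 + 0.31·√4761 + 0.08·√1024 = 0.17·49 + 0.44·111 + 0.31·69 + 0.08·32 = 81.12
CE = (81.12)² = 6580.4544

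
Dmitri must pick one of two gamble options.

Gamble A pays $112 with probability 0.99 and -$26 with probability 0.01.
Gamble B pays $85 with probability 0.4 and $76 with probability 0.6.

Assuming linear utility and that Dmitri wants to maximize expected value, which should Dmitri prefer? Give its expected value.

Gamble A = 0.99 × 112 + 0.01 × (-26) = 110.88 − 0.26 = 110.62
Gamble B = 0.4 × 85 + 0.6 × 76 = 34 + 45.6 = 79.6

Gamble A ($110.62)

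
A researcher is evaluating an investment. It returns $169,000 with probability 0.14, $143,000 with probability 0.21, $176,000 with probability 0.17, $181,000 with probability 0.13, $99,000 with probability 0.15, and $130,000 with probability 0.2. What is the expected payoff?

EV = 0.14 × 169000 + 0.21 × 143000 + 0.17 × 176000 + 0.13 × 181000 + 0.15 × 99000 + 0.2 × 130000 = 23660 + 30030 + 29920 + 23530 + 14850 + 26000 = 147990

$147,990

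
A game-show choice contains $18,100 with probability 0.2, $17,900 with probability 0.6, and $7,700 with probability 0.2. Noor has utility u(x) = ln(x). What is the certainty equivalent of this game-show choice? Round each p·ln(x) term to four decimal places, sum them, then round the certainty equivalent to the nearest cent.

E[u] = 0.2·ln(18100) + 0.6·ln(17900) + 0.2·ln(7700) = 1.9607 + 5.8755 + 1.7898 = 9.6260
CE = e^9.6260 ≈ 15153.70

$15,153.70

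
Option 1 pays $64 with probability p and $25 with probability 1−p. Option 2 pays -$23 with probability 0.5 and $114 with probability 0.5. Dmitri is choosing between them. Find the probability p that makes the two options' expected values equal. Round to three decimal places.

p = 0.526

EV(Option 2) = 0.5 × (-23) + 0.5 × 114 = -11.5 + 57 = 45.5
p·64 + (1−p)·25 = 45.5
39p + 25 = 45.5
p = (45.5 − 25) / 39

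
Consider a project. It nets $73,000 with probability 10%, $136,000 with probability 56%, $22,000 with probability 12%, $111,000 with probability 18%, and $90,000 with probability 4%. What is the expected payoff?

EV = 0.1 × 73000 + 0.56 × 136000 + 0.12 × 22000 + 0.18 × 111000 + 0.04 × 90000 = 7300 + 76160 + 2640 + 19980 + 3600 = 109680

$109,680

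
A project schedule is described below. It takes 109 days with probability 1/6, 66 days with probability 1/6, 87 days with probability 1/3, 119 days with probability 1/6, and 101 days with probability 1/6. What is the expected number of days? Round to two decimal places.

EV = 1/6 × 109 + 1/6 × 66 + 1/3 × 87 + 1/6 × 119 + 1/6 × 101 = 18.1667 + 11 + 29 + 19.8333 + 16.8333 = 94.8333

94.83 days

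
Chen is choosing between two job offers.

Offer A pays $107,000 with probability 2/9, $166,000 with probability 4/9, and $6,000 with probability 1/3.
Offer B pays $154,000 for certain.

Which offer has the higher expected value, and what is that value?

Offer A = 2/9 × 107000 + 4/9 × 166000 + 1/3 × 6000 = 23777.7778 + 73777.7778 + 2000 = 99555.5556
Offer B: 154000 (certain)

Offer B ($154,000)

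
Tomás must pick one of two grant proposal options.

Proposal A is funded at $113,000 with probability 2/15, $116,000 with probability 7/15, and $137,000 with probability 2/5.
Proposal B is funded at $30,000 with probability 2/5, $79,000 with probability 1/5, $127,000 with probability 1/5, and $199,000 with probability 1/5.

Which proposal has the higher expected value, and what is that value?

Proposal A ($124,000)

Proposal A = 2/15 × 113000 + 7/15 × 116000 + 2/5 × 137000 = 15066.6667 + 54133.3333 + 54800 = 124000
Proposal B = 2/5 × 30000 + 1/5 × 79000 + 1/5 × 127000 + 1/5 × 199000 = 12000 + 15800 + 25400 + 39800 = 93000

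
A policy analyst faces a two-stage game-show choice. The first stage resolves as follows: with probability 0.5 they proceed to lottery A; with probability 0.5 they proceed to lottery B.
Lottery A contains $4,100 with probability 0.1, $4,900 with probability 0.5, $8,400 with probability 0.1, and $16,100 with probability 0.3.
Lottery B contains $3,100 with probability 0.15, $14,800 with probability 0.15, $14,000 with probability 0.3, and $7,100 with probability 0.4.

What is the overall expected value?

$9,127.50

EV(A) = 0.1 × 4100 + 0.5 × 4900 + 0.1 × 8400 + 0.3 × 16100 = 410 + 2450 + 840 + 4830 = 8530
EV(B) = 0.15 × 3100 + 0.15 × 14800 + 0.3 × 14000 + 0.4 × 7100 = 465 + 2220 + 4200 + 2840 = 9725
Overall = 0.5 × 8530 + 0.5 × 9725 = 4265 + 4862.5 = 9127.5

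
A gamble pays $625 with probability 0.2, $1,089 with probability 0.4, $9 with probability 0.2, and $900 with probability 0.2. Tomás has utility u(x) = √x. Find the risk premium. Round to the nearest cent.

E[u] = 0.2·√625 + 0.4·√1089 + 0.2·√9 + 0.2·√900 = 0.2·25 + 0.4·33 + 0.2·3 + 0.2·30 = 24.8
CE = (24.8)² = 615.04
Risk premium = EV − CE = 742.4 − 615.04 = 127.36

$127.36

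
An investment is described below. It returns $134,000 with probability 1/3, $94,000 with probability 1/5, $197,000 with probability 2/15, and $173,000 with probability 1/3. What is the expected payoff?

$147,400

EV = 1/3 × 134000 + 1/5 × 94000 + 2/15 × 197000 + 1/3 × 173000 = 44666.6667 + 18800 + 26266.6667 + 57666.6667 = 147400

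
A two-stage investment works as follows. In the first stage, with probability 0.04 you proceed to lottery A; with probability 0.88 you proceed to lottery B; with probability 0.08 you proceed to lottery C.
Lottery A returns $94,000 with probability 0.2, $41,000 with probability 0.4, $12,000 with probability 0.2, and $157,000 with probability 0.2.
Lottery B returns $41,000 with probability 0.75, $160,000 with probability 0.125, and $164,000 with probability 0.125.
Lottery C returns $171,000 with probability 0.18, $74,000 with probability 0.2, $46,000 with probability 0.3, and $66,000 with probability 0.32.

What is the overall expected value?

EV(A) = 0.2 × 94000 + 0.4 × 41000 + 0.2 × 12000 + 0.2 × 157000 = 18800 + 16400 + 2400 + 31400 = 69000
EV(B) = 0.75 × 41000 + 0.125 × 160000 + 0.125 × 164000 = 30750 + 20000 + 20500 = 71250
EV(C) = 0.18 × 171000 + 0.2 × 74000 + 0.3 × 46000 + 0.32 × 66000 = 30780 + 14800 + 13800 + 21120 = 80500
Overall = 0.04 × 69000 + 0.88 × 71250 + 0.08 × 80500 = 2760 + 62700 + 6440 = 71900

$71,900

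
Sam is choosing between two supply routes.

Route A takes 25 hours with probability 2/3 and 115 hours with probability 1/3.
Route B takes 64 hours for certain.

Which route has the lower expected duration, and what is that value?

Route A = 2/3 × 25 + 1/3 × 115 = 16.6667 + 38.3333 = 55
Route B: 64 (certain)

Route A (55 hours)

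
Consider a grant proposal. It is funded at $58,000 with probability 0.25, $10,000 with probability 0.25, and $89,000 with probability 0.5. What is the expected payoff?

$61,500

EV = 0.25 × 58000 + 0.25 × 10000 + 0.5 × 89000 = 14500 + 2500 + 44500 = 61500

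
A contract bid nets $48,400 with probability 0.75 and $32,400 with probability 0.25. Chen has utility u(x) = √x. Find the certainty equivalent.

$44,100

E[u] = 0.75·√48400 + 0.25·√32400 = 0.75·220 + 0.25·180 = 210
CE = (210)² = 44100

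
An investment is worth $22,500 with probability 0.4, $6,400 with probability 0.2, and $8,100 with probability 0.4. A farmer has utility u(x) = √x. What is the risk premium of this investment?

$976

E[u] = 0.4·√22500 + 0.2·√6400 + 0.4·√8100 = 0.4·150 + 0.2·80 + 0.4·90 = 112
CE = (112)² = 12544
Risk premium = EV − CE = 13520 − 12544 = 976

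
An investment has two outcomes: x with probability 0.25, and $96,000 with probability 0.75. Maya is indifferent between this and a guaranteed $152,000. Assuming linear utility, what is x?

x = $320,000

0.25·x + 0.75·96000 = 152000
0.25·x = 152000 − 72000 = 80000
x = 80000 / 0.25 = 320000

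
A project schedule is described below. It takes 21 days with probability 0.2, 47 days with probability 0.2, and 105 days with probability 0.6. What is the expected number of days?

76.6 days

EV = 0.2 × 21 + 0.2 × 47 + 0.6 × 105 = 4.2 + 9.4 + 63 = 76.6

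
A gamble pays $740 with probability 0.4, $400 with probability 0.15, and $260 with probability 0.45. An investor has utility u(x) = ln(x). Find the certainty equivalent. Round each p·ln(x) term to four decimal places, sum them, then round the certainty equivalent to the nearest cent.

$421.45

E[u] = 0.4·ln(740) + 0.15·ln(400) + 0.45·ln(260) = 2.6427 + 0.8987 + 2.5023 = 6.0437
CE = e^6.0437 ≈ 421.45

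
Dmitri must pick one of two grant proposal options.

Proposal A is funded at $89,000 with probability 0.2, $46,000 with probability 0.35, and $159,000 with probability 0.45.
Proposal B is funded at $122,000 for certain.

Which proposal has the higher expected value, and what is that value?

Proposal A = 0.2 × 89000 + 0.35 × 46000 + 0.45 × 159000 = 17800 + 16100 + 71550 = 105450
Proposal B: 122000 (certain)

Proposal B ($122,000)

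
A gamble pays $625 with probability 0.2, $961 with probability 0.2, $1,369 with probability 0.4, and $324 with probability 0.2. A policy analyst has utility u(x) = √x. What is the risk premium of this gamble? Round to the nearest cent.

$53.44

E[u] = 0.2·√625 + 0.2·√961 + 0.4·√1369 + 0.2·√324 = 0.2·25 + 0.2·31 + 0.4·37 + 0.2·18 = 29.6
CE = (29.6)² = 876.16
Risk premium = EV − CE = 929.6 − 876.16 = 53.44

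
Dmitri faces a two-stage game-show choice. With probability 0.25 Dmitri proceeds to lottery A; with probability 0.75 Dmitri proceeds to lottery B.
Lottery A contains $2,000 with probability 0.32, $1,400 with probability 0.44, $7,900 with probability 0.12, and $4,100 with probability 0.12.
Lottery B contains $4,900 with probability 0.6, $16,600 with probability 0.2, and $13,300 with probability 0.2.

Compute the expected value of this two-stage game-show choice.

EV(A) = 0.32 × 2000 + 0.44 × 1400 + 0.12 × 7900 + 0.12 × 4100 = 640 + 616 + 948 + 492 = 2696
EV(B) = 0.6 × 4900 + 0.2 × 16600 + 0.2 × 13300 = 2940 + 3320 + 2660 = 8920
Overall = 0.25 × 2696 + 0.75 × 8920 = 674 + 6690 = 7364

$7,364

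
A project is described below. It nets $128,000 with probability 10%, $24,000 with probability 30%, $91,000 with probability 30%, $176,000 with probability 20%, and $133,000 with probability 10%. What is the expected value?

EV = 0.1 × 128000 + 0.3 × 24000 + 0.3 × 91000 + 0.2 × 176000 + 0.1 × 133000 = 12800 + 7200 + 27300 + 35200 + 13300 = 95800

$95,800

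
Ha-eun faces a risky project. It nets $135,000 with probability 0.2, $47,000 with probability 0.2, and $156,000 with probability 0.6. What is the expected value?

EV = 0.2 × 135000 + 0.2 × 47000 + 0.6 × 156000 = 27000 + 9400 + 93600 = 130000

$130,000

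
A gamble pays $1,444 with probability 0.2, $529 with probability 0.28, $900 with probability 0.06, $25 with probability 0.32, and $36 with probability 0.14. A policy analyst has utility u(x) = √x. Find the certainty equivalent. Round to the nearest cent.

E[u] = 0.2·√1444 + 0.28·√529 + 0.06·√900 + 0.32·√25 + 0.14·√36 = 0.2·38 + 0.28·23 + 0.06·30 + 0.32·5 + 0.14·6 = 18.28
CE = (18.28)² = 334.1584

$334.16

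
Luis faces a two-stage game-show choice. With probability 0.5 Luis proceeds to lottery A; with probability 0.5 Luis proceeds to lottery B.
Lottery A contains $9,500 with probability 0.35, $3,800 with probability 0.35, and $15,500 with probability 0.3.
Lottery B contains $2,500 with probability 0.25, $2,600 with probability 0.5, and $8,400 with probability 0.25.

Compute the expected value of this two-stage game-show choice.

EV(A) = 0.35 × 9500 + 0.35 × 3800 + 0.3 × 15500 = 3325 + 1330 + 4650 = 9305
EV(B) = 0.25 × 2500 + 0.5 × 2600 + 0.25 × 8400 = 625 + 1300 + 2100 = 4025
Overall = 0.5 × 9305 + 0.5 × 4025 = 4652.5 + 2012.5 = 6665

$6,665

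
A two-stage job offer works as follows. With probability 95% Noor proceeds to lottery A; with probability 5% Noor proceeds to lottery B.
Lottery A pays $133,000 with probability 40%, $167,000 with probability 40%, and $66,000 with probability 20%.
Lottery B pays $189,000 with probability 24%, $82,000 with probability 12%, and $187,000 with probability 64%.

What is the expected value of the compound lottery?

EV(A) = 0.4 × 133000 + 0.4 × 167000 + 0.2 × 66000 = 53200 + 66800 + 13200 = 133200
EV(B) = 0.24 × 189000 + 0.12 × 82000 + 0.64 × 187000 = 45360 + 9840 + 119680 = 174880
Overall = 0.95 × 133200 + 0.05 × 174880 = 126540 + 8744 = 135284

$135,284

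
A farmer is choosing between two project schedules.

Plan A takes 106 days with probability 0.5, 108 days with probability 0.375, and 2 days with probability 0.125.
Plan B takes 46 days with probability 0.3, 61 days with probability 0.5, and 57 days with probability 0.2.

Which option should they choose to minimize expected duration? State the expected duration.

Plan A = 0.5 × 106 + 0.375 × 108 + 0.125 × 2 = 53 + 40.5 + 0.25 = 93.75
Plan B = 0.3 × 46 + 0.5 × 61 + 0.2 × 57 = 13.8 + 30.5 + 11.4 = 55.7

Plan B (55.7 days)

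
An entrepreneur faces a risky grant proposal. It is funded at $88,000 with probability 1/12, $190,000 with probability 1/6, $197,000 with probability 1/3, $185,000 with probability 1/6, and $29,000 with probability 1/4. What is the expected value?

EV = 1/12 × 88000 + 1/6 × 190000 + 1/3 × 197000 + 1/6 × 185000 + 1/4 × 29000 = 7333.3333 + 31666.6667 + 65666.6667 + 30833.3333 + 7250 = 142750

$142,750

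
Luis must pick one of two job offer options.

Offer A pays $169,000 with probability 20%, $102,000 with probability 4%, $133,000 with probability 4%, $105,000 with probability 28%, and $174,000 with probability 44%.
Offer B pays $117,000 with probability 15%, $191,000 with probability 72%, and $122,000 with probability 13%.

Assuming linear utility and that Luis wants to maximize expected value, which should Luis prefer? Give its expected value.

Offer A = 0.2 × 169000 + 0.04 × 102000 + 0.04 × 133000 + 0.28 × 105000 + 0.44 × 174000 = 33800 + 4080 + 5320 + 29400 + 76560 = 149160
Offer B = 0.15 × 117000 + 0.72 × 191000 + 0.13 × 122000 = 17550 + 137520 + 15860 = 170930

Offer B ($170,930)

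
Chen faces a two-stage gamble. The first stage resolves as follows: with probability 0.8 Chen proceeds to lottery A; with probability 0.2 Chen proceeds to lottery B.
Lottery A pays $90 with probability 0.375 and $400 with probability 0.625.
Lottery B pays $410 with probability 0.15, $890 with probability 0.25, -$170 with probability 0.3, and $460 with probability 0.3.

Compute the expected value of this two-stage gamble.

$301.20

EV(A) = 0.375 × 90 + 0.625 × 400 = 33.75 + 250 = 283.75
EV(B) = 0.15 × 410 + 0.25 × 890 + 0.3 × (-170) + 0.3 × 460 = 61.5 + 222.5 − 51 + 138 = 371
Overall = 0.8 × 283.75 + 0.2 × 371 = 227 + 74.2 = 301.2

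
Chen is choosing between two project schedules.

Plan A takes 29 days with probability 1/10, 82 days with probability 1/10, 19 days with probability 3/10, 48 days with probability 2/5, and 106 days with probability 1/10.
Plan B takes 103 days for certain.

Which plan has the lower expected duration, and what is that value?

Plan A (46.6 days)

Plan A = 1/10 × 29 + 1/10 × 82 + 3/10 × 19 + 2/5 × 48 + 1/10 × 106 = 2.9 + 8.2 + 5.7 + 19.2 + 10.6 = 46.6
Plan B: 103 (certain)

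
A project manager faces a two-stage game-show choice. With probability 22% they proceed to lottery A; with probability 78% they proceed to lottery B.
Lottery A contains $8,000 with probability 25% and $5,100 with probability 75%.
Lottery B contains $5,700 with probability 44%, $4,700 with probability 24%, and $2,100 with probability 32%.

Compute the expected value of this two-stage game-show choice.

EV(A) = 0.25 × 8000 + 0.75 × 5100 = 2000 + 3825 = 5825
EV(B) = 0.44 × 5700 + 0.24 × 4700 + 0.32 × 2100 = 2508 + 1128 + 672 = 4308
Overall = 0.22 × 5825 + 0.78 × 4308 = 1281.5 + 3360.24 = 4641.74

$4,641.74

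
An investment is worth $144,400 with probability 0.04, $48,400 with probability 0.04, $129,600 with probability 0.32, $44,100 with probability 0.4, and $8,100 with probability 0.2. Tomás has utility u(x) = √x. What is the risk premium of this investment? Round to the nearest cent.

E[u] = 0.04·√144400 + 0.04·√48400 + 0.32·√129600 + 0.4·√44100 + 0.2·√8100 = 0.04·380 + 0.04·220 + 0.32·360 + 0.4·210 + 0.2·90 = 241.2
CE = (241.2)² = 58177.44
Risk premium = EV − CE = 68444 − 58177.44 = 10266.56

$10,266.56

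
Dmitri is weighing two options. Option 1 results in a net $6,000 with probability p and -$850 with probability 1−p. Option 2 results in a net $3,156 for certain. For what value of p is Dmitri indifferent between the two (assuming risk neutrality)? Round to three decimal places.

p = 0.585

p·6000 + (1−p)·(-850) = 3156
6850p − 850 = 3156
p = (3156 + 850) / 6850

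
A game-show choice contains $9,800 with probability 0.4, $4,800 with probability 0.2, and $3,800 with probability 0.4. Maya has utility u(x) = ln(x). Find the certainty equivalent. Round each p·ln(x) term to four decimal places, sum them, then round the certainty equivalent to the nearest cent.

E[u] = 0.4·ln(9800) + 0.2·ln(4800) + 0.4·ln(3800) = 3.6761 + 1.6953 + 3.2971 = 8.6685
CE = e^8.6685 ≈ 5816.77

$5,816.77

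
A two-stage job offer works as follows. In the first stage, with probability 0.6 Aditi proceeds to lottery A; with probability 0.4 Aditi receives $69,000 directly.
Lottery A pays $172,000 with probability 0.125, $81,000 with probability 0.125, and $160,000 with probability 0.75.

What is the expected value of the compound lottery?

$118,575

EV(A) = 0.125 × 172000 + 0.125 × 81000 + 0.75 × 160000 = 21500 + 10125 + 120000 = 151625
Branch B: 69000 (certain)
Overall = 0.6 × 151625 + 0.4 × 69000 = 90975 + 27600 = 118575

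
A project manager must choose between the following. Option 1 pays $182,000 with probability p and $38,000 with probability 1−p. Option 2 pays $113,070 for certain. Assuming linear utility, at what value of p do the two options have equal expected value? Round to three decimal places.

p·182000 + (1−p)·38000 = 113070
144000p + 38000 = 113070
p = (113070 − 38000) / 144000

p = 0.521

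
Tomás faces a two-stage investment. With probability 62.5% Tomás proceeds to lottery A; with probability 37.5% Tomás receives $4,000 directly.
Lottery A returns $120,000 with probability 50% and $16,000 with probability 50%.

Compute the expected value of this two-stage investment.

$44,000

EV(A) = 0.5 × 120000 + 0.5 × 16000 = 60000 + 8000 = 68000
Branch B: 4000 (certain)
Overall = 0.625 × 68000 + 0.375 × 4000 = 42500 + 1500 = 44000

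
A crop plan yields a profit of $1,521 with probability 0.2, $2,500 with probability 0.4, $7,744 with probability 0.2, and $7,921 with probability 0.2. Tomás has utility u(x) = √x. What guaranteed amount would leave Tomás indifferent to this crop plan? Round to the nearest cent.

E[u] = 0.2·√1521 + 0.4·√2500 + 0.2·√7744 + 0.2·√7921 = 0.2·39 + 0.4·50 + 0.2·88 + 0.2·89 = 63.2
CE = (63.2)² = 3994.24

$3,994.24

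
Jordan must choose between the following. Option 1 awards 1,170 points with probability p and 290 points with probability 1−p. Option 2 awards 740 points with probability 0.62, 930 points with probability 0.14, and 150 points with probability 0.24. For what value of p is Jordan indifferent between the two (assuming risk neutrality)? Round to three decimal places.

p = 0.381

EV(Option 2) = 0.62 × 740 + 0.14 × 930 + 0.24 × 150 = 458.8 + 130.2 + 36 = 625
p·1170 + (1−p)·290 = 625
880p + 290 = 625
p = (625 − 290) / 880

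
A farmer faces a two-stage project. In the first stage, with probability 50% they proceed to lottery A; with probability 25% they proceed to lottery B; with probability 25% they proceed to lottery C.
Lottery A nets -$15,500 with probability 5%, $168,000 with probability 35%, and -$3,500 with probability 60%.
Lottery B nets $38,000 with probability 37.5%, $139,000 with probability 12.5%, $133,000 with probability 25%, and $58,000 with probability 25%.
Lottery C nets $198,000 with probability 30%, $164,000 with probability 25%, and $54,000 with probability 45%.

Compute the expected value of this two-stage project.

$78,981.25

EV(A) = 0.05 × (-15500) + 0.35 × 168000 + 0.6 × (-3500) = -775 + 58800 − 2100 = 55925
EV(B) = 0.375 × 38000 + 0.125 × 139000 + 0.25 × 133000 + 0.25 × 58000 = 14250 + 17375 + 33250 + 14500 = 79375
EV(C) = 0.3 × 198000 + 0.25 × 164000 + 0.45 × 54000 = 59400 + 41000 + 24300 = 124700
Overall = 0.5 × 55925 + 0.25 × 79375 + 0.25 × 124700 = 27962.5 + 19843.75 + 31175 = 78981.25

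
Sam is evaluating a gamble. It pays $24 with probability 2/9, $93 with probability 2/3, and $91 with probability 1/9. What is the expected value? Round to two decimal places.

EV = 2/9 × 24 + 2/3 × 93 + 1/9 × 91 = 5.3333 + 62 + 10.1111 = 77.4444

$77.44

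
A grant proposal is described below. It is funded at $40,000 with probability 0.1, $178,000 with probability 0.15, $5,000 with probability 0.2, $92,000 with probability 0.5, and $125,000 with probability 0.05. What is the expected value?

EV = 0.1 × 40000 + 0.15 × 178000 + 0.2 × 5000 + 0.5 × 92000 + 0.05 × 125000 = 4000 + 26700 + 1000 + 46000 + 6250 = 83950

$83,950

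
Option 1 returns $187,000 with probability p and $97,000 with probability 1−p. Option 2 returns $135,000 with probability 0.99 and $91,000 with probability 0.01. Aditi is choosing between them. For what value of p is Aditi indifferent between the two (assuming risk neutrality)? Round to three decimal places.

p = 0.417

EV(Option 2) = 0.99 × 135000 + 0.01 × 91000 = 133650 + 910 = 134560
p·187000 + (1−p)·97000 = 134560
90000p + 97000 = 134560
p = (134560 − 97000) / 90000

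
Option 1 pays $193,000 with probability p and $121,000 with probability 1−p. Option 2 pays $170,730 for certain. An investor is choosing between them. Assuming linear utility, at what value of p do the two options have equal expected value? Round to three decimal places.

p·193000 + (1−p)·121000 = 170730
72000p + 121000 = 170730
p = (170730 − 121000) / 72000

p = 0.691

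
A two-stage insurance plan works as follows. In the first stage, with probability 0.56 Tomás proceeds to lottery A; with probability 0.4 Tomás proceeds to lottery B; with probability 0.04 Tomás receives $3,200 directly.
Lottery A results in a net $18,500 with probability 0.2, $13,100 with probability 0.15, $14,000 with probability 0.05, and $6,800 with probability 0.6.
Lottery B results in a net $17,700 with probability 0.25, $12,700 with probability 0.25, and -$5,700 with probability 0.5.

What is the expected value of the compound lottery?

$7,877.20

EV(A) = 0.2 × 18500 + 0.15 × 13100 + 0.05 × 14000 + 0.6 × 6800 = 3700 + 1965 + 700 + 4080 = 10445
EV(B) = 0.25 × 17700 + 0.25 × 12700 + 0.5 × (-5700) = 4425 + 3175 − 2850 = 4750
Branch C: 3200 (certain)
Overall = 0.56 × 10445 + 0.4 × 4750 + 0.04 × 3200 = 5849.2 + 1900 + 128 = 7877.2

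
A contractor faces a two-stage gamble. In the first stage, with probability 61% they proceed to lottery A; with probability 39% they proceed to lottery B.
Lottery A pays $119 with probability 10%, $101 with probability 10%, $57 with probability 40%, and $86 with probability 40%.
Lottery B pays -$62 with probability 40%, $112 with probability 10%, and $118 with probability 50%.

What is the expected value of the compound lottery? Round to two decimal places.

$66.02

EV(A) = 0.1 × 119 + 0.1 × 101 + 0.4 × 57 + 0.4 × 86 = 11.9 + 10.1 + 22.8 + 34.4 = 79.2
EV(B) = 0.4 × (-62) + 0.1 × 112 + 0.5 × 118 = -24.8 + 11.2 + 59 = 45.4
Overall = 0.61 × 79.2 + 0.39 × 45.4 = 48.312 + 17.706 = 66.018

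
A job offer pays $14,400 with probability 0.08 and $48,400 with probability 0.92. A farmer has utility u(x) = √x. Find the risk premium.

E[u] = 0.08·√14400 + 0.92·√48400 = 0.08·120 + 0.92·220 = 212
CE = (212)² = 44944
Risk premium = EV − CE = 45680 − 44944 = 736

$736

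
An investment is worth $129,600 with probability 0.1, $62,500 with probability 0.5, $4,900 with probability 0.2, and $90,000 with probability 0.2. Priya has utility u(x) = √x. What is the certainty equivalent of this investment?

$55,225

E[u] = 0.1·√129600 + 0.5·√62500 + 0.2·√4900 + 0.2·√90000 = 0.1·360 + 0.5·250 + 0.2·70 + 0.2·300 = 235
CE = (235)² = 55225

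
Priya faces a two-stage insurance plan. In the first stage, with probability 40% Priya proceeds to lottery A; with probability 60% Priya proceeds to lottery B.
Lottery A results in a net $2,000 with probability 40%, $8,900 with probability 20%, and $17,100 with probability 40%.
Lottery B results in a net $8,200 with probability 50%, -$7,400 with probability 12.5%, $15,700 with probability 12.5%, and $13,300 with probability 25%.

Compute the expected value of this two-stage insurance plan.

$8,845.50

EV(A) = 0.4 × 2000 + 0.2 × 8900 + 0.4 × 17100 = 800 + 1780 + 6840 = 9420
EV(B) = 0.5 × 8200 + 0.125 × (-7400) + 0.125 × 15700 + 0.25 × 13300 = 4100 − 925 + 1962.5 + 3325 = 8462.5
Overall = 0.4 × 9420 + 0.6 × 8462.5 = 3768 + 5077.5 = 8845.5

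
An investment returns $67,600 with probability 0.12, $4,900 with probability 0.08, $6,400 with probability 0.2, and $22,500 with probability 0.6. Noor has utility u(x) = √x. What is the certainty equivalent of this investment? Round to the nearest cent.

E[u] = 0.12·√67600 + 0.08·√4900 + 0.2·√6400 + 0.6·√22500 = 0.12·260 + 0.08·70 + 0.2·80 + 0.6·150 = 142.8
CE = (142.8)² = 20391.84

$20,391.84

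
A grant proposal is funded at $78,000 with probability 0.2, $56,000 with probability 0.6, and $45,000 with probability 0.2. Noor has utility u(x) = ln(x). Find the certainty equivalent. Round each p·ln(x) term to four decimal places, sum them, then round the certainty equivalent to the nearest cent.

$57,279.61

E[u] = 0.2·ln(78000) + 0.6·ln(56000) + 0.2·ln(45000) = 2.2529 + 6.5599 + 2.1429 = 10.9557
CE = e^10.9557 ≈ 57279.61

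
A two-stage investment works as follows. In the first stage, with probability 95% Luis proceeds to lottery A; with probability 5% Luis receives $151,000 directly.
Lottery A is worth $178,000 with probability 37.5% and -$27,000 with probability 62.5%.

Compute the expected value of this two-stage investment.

$54,931.25

EV(A) = 0.375 × 178000 + 0.625 × (-27000) = 66750 − 16875 = 49875
Branch B: 151000 (certain)
Overall = 0.95 × 49875 + 0.05 × 151000 = 47381.25 + 7550 = 54931.25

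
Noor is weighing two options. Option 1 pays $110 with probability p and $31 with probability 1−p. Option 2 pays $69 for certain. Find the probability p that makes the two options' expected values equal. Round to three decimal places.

p = 0.481

p·110 + (1−p)·31 = 69
79p + 31 = 69
p = (69 − 31) / 79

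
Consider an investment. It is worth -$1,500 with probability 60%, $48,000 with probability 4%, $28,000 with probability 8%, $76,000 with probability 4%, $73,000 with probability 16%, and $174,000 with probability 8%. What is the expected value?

$31,900

EV = 0.6 × (-1500) + 0.04 × 48000 + 0.08 × 28000 + 0.04 × 76000 + 0.16 × 73000 + 0.08 × 174000 = -900 + 1920 + 2240 + 3040 + 11680 + 13920 = 31900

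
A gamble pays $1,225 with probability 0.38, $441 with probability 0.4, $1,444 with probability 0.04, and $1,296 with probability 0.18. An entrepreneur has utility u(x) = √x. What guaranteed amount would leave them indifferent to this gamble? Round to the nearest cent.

E[u] = 0.38·√1225 + 0.4·√441 + 0.04·√1444 + 0.18·√1296 = 0.38·35 + 0.4·21 + 0.04·38 + 0.18·36 = 29.7
CE = (29.7)² = 882.09

$882.09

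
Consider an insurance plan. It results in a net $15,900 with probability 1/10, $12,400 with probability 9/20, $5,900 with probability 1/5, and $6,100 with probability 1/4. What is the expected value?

EV = 1/10 × 15900 + 9/20 × 12400 + 1/5 × 5900 + 1/4 × 6100 = 1590 + 5580 + 1180 + 1525 = 9875

$9,875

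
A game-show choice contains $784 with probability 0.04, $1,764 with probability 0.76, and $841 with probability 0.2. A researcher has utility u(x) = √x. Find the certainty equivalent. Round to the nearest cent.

E[u] = 0.04·√784 + 0.76·√1764 + 0.2·√841 = 0.04·28 + 0.76·42 + 0.2·29 = 38.84
CE = (38.84)² = 1508.5456

$1,508.55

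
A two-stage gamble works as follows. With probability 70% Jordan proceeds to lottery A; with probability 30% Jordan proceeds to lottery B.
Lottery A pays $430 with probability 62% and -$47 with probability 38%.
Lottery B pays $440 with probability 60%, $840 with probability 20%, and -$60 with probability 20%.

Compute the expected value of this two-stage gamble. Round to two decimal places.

EV(A) = 0.62 × 430 + 0.38 × (-47) = 266.6 − 17.86 = 248.74
EV(B) = 0.6 × 440 + 0.2 × 840 + 0.2 × (-60) = 264 + 168 − 12 = 420
Overall = 0.7 × 248.74 + 0.3 × 420 = 174.118 + 126 = 300.118

$300.12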